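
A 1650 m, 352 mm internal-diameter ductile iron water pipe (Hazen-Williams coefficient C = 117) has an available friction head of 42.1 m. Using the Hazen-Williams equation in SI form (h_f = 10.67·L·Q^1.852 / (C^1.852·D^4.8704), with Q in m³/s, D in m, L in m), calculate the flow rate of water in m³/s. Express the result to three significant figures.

Q ≈ 0.289 m³/s

Rearranging: Q = [h_f·C^1.852·D^4.8704 / (10.67·L)]^(1/1.852)
Q = [42.1·117^1.852·0.352^4.8704 / (10.67·1650)]^0.540 = 0.2886 m³/s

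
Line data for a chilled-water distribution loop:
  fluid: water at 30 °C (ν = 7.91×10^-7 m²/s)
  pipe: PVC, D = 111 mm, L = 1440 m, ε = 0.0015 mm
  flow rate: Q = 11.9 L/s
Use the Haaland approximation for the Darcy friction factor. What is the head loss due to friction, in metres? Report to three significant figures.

h_f ≈ 16.0 m

V = 4Q/(πD²) = 4·0.0119/(π·0.111²) = 1.230 m/s
Re = VD/ν = 1.230·0.111/7.91×10^-7 = 1.73×10^5 → turbulent
ε/D = 0.0015/111 = 1.35×10^-5
Haaland: f = 0.01603
h_f = f(L/D)V²/(2g) = 0.01603·(1440/0.111)·1.230²/(2·9.81) = 16.03 m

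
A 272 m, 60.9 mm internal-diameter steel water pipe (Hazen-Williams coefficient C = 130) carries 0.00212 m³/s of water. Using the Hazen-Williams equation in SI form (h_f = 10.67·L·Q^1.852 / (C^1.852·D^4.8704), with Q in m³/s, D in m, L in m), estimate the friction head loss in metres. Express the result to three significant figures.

h_f ≈ 3.28 m

h_f = 10.67·272·0.00212^1.852 / (130^1.852·0.0609^4.8704) = 3.277 m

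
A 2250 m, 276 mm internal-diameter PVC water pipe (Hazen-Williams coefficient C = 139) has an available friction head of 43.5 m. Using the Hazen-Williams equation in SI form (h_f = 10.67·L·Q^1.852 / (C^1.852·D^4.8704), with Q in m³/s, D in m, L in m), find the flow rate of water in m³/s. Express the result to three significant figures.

Rearranging: Q = [h_f·C^1.852·D^4.8704 / (10.67·L)]^(1/1.852)
Q = [43.5·139^1.852·0.276^4.8704 / (10.67·2250)]^0.540 = 0.1557 m³/s

Q ≈ 0.156 m³/s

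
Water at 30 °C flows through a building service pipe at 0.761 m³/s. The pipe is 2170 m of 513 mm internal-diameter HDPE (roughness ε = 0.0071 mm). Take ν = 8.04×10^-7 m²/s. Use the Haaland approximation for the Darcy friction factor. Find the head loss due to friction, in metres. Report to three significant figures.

V = 4Q/(πD²) = 4·0.761/(π·0.513²) = 3.682 m/s
Re = VD/ν = 3.682·0.513/8.04×10^-7 = 2.35×10^6 → turbulent
ε/D = 0.0071/513 = 1.38×10^-5
Haaland: f = 0.01054
h_f = f(L/D)V²/(2g) = 0.01054·(2170/0.513)·3.682²/(2·9.81) = 30.81 m

h_f ≈ 30.8 m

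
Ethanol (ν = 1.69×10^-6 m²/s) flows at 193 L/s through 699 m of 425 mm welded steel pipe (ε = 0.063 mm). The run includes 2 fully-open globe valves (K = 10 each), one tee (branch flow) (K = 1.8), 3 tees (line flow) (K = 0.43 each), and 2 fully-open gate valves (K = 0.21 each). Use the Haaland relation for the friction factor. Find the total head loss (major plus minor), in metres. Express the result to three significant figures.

H_L ≈ 4.61 m

V = 4Q/(πD²) = 1.360 m/s; V²/2g = 0.09434 m
Re = 3.42×10^5, ε/D = 1.48×10^-4 → f = 0.01540 (Haaland)
Major: h_f = f(L/D)·V²/2g = 0.01540·1645·0.09434 = 2.389 m
Minor: ΣK = 23.5; h_m = ΣK·V²/2g = 2.218 m
Total H_L = 2.389 + 2.218 = 4.607 m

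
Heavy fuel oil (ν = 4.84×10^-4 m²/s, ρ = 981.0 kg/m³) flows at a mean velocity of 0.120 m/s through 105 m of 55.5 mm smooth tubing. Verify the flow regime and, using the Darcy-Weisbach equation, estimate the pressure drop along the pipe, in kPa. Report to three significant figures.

Re = VD/ν = 0.120·0.05550/4.84×10^-4 = 13.8 → laminar (Re < 2300)
f = 64/Re = 4.651
h_f = f(L/D)V²/(2g) = 4.651·(105/0.05550)·0.120²/(2·9.81) = 6.458 m
Δp = ρg·h_f = 981.0·9.81·6.458 = 62.15 kPa

Δp ≈ 62.2 kPa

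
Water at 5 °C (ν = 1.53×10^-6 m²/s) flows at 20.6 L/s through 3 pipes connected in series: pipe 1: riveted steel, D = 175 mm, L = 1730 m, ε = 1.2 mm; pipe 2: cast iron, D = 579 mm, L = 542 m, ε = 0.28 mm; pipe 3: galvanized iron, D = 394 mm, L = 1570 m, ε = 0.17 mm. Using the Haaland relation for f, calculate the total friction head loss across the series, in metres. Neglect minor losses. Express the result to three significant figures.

H ≈ 12.8 m

Pipe 1: V = 0.8564 m/s, Re = 9.80×10^4, ε/D = 0.00686, f = 0.03428, h_1 = f(L/D)V²/2g = 12.67 m
Pipe 2: V = 0.07824 m/s, Re = 2.96×10^4, ε/D = 4.84×10^-4, f = 0.02449, h_2 = f(L/D)V²/2g = 0.007153 m
Pipe 3: V = 0.1690 m/s, Re = 4.35×10^4, ε/D = 4.31×10^-4, f = 0.02260, h_3 = f(L/D)V²/2g = 0.1310 m
Series → Q common, losses add: H = Σh = 12.81 m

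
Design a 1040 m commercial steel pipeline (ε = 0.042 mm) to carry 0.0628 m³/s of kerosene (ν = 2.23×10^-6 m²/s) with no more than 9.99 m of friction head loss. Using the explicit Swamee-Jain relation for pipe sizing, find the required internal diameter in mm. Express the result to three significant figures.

Swamee-Jain (Type III): D = 0.66·[ε^1.25·(LQ²/(gh_f))^4.75 + ν·Q^9.4·(L/(gh_f))^5.2]^0.04
LQ²/(gh_f) = 0.04185; L/(gh_f) = 10.61
Term 1 = ε^1.25·(…)^4.75 = 9.60×10^-13; Term 2 = ν·Q^9.4·(…)^5.2 = 2.42×10^-12
D = 0.66·(9.60×10^-13 + 2.42×10^-12)^0.04 = 0.2294 m = 229 mm
Check: V = 1.52 m/s, Re = 1.56×10^5, f = 0.01762, h_f = 9.39 m ≈ 9.99 m ✓

D ≈ 229 mm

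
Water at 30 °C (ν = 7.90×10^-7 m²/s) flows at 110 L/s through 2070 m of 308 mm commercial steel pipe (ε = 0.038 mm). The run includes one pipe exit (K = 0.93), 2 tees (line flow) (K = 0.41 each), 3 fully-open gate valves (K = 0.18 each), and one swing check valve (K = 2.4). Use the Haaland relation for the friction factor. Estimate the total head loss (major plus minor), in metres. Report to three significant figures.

H_L ≈ 11.2 m

V = 4Q/(πD²) = 1.476 m/s; V²/2g = 0.1111 m
Re = 5.76×10^5, ε/D = 1.23×10^-4 → f = 0.01431 (Haaland)
Major: h_f = f(L/D)·V²/2g = 0.01431·6721·0.1111 = 10.69 m
Minor: ΣK = 4.69; h_m = ΣK·V²/2g = 0.5210 m
Total H_L = 10.69 + 0.5210 = 11.21 m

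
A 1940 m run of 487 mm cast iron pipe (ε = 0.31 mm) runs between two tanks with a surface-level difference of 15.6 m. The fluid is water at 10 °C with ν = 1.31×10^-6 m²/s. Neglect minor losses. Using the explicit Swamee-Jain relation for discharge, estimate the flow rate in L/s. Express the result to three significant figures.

Q ≈ 383 L/s

Swamee-Jain (Type II): Q = -0.965·√(gD⁵h_f/L)·ln[ε/(3.7D) + √(3.17ν²L/(gD³h_f))]
√(gD⁵h_f/L) = √(9.81·0.487⁵·15.6/1940) = 0.04649
ε/(3.7D) = 1.72×10^-4; √(3.17ν²L/(gD³h_f)) = 2.44×10^-5
Q = -0.965·0.04649·ln(1.965×10^-4) = 0.3829 m³/s
Check: V = 2.06 m/s, Re = 7.64×10^5, f = 0.01830, h_f = 15.7 m ≈ 15.6 m ✓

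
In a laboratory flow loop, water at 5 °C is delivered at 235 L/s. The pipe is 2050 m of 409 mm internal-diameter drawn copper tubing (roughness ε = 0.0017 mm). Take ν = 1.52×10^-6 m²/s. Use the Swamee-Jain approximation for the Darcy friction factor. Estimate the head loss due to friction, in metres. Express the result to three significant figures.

h_f ≈ 10.8 m

V = 4Q/(πD²) = 4·0.235/(π·0.409²) = 1.789 m/s
Re = VD/ν = 1.789·0.409/1.52×10^-6 = 4.81×10^5 → turbulent
ε/D = 0.0017/409 = 4.16×10^-6
Swamee-Jain: f = 0.01325
h_f = f(L/D)V²/(2g) = 0.01325·(2050/0.409)·1.789²/(2·9.81) = 10.83 m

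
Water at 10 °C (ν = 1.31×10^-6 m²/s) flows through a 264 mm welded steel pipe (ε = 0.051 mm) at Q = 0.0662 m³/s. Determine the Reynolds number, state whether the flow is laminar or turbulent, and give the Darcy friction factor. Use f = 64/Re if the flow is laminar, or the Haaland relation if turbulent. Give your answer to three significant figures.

Re ≈ 2.44×10^5; turbulent; f ≈ 0.0164

V = 4Q/(πD²) = 1.209 m/s
Re = VD/ν = 1.209·0.264/1.31×10^-6 = 2.44×10^5
Re > 4000 → turbulent; ε/D = 1.93×10^-4
Haaland: f = 0.01640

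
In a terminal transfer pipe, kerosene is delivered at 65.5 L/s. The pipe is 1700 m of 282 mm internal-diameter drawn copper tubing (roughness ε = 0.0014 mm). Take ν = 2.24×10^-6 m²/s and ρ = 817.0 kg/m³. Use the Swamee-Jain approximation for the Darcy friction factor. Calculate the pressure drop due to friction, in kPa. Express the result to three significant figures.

Δp ≈ 45.8 kPa

V = 4Q/(πD²) = 4·0.0655/(π·0.282²) = 1.049 m/s
Re = VD/ν = 1.049·0.282/2.24×10^-6 = 1.32×10^5 → turbulent
ε/D = 0.0014/282 = 4.96×10^-6
Swamee-Jain: f = 0.01691
h_f = f(L/D)V²/(2g) = 0.01691·(1700/0.282)·1.049²/(2·9.81) = 5.712 m
Δp = ρg·h_f = 817.0·9.81·5.712 = 45.78 kPa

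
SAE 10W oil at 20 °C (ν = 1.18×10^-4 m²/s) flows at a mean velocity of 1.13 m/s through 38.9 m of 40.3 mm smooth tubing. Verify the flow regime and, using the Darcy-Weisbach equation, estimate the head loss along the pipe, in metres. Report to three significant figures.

Re = VD/ν = 1.13·0.04030/1.18×10^-4 = 386 → laminar (Re < 2300)
f = 64/Re = 0.1658
h_f = f(L/D)V²/(2g) = 0.1658·(38.9/0.04030)·1.13²/(2·9.81) = 10.42 m

h_f ≈ 10.4 m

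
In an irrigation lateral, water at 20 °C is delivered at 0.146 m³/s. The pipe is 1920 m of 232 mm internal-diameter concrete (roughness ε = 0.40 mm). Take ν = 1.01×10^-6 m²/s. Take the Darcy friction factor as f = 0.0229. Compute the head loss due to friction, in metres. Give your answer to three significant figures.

V = 4Q/(πD²) = 4·0.146/(π·0.232²) = 3.454 m/s
h_f = f(L/D)V²/(2g) = 0.02290·(1920/0.232)·3.454²/(2·9.81) = 115.2 m

h_f ≈ 115 m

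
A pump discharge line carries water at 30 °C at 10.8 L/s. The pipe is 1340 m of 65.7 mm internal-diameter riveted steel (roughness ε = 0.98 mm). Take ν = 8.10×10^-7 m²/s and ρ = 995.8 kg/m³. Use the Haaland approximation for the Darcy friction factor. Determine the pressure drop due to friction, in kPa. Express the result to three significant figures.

Δp ≈ 4520 kPa

V = 4Q/(πD²) = 4·0.0108/(π·0.0657²) = 3.186 m/s
Re = VD/ν = 3.186·0.0657/8.10×10^-7 = 2.58×10^5 → turbulent
ε/D = 0.98/65.7 = 0.0149
Haaland: f = 0.04386
h_f = f(L/D)V²/(2g) = 0.04386·(1340/0.0657)·3.186²/(2·9.81) = 462.7 m
Δp = ρg·h_f = 995.8·9.81·462.7 = 4520 kPa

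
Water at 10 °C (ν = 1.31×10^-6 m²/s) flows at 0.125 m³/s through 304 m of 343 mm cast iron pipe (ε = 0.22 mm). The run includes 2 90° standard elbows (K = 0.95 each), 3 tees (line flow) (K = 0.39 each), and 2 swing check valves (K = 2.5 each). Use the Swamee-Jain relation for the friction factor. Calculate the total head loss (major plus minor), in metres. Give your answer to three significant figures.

H_L ≈ 2.32 m

V = 4Q/(πD²) = 1.353 m/s; V²/2g = 0.09327 m
Re = 3.54×10^5, ε/D = 6.41×10^-4 → f = 0.01892 (Swamee-Jain)
Major: h_f = f(L/D)·V²/2g = 0.01892·886.3·0.09327 = 1.564 m
Minor: ΣK = 8.07; h_m = ΣK·V²/2g = 0.7527 m
Total H_L = 1.564 + 0.7527 = 2.316 m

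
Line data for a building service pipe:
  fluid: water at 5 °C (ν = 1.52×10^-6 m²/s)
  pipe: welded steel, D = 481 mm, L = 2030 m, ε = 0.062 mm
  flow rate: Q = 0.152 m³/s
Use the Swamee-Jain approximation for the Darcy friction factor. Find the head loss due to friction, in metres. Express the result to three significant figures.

h_f ≈ 2.40 m

V = 4Q/(πD²) = 4·0.152/(π·0.481²) = 0.8365 m/s
Re = VD/ν = 0.8365·0.481/1.52×10^-6 = 2.65×10^5 → turbulent
ε/D = 0.062/481 = 1.29×10^-4
Swamee-Jain: f = 0.01597
h_f = f(L/D)V²/(2g) = 0.01597·(2030/0.481)·0.8365²/(2·9.81) = 2.403 m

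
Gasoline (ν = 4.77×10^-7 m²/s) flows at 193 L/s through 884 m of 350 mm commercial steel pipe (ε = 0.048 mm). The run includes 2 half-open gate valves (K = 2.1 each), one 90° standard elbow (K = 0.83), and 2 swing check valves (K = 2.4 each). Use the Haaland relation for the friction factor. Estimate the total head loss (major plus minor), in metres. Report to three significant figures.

V = 4Q/(πD²) = 2.006 m/s; V²/2g = 0.2051 m
Re = 1.47×10^6, ε/D = 1.37×10^-4 → f = 0.01353 (Haaland)
Major: h_f = f(L/D)·V²/2g = 0.01353·2526·0.2051 = 7.010 m
Minor: ΣK = 9.83; h_m = ΣK·V²/2g = 2.016 m
Total H_L = 7.010 + 2.016 = 9.026 m

H_L ≈ 9.03 m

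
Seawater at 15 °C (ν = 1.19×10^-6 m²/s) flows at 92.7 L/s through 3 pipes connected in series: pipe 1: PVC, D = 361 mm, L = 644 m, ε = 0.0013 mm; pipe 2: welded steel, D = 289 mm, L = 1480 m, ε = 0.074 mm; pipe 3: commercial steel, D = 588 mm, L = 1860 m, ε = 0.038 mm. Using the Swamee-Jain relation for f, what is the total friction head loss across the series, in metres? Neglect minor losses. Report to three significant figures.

H ≈ 10.0 m

Pipe 1: V = 0.9057 m/s, Re = 2.75×10^5, ε/D = 3.60×10^-6, f = 0.01465, h_1 = f(L/D)V²/2g = 1.093 m
Pipe 2: V = 1.413 m/s, Re = 3.43×10^5, ε/D = 2.56×10^-4, f = 0.01653, h_2 = f(L/D)V²/2g = 8.615 m
Pipe 3: V = 0.3414 m/s, Re = 1.69×10^5, ε/D = 6.46×10^-5, f = 0.01658, h_3 = f(L/D)V²/2g = 0.3115 m
Series → Q common, losses add: H = Σh = 10.02 m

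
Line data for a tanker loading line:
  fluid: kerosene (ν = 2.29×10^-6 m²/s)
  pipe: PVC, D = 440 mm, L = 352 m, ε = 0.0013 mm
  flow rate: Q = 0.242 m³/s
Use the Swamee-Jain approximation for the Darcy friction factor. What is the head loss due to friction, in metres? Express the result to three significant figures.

V = 4Q/(πD²) = 4·0.242/(π·0.440²) = 1.592 m/s
Re = VD/ν = 1.592·0.440/2.29×10^-6 = 3.06×10^5 → turbulent
ε/D = 0.0013/440 = 2.95×10^-6
Swamee-Jain: f = 0.01436
h_f = f(L/D)V²/(2g) = 0.01436·(352/0.440)·1.592²/(2·9.81) = 1.483 m

h_f ≈ 1.48 m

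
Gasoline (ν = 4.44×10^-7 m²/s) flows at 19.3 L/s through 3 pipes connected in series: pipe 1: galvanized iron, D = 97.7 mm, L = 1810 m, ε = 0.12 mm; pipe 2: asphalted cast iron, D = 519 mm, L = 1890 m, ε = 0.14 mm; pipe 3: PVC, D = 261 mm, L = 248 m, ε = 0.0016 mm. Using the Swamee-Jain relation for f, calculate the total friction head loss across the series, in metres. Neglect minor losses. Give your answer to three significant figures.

Pipe 1: V = 2.574 m/s, Re = 5.66×10^5, ε/D = 0.00123, f = 0.02123, h_1 = f(L/D)V²/2g = 132.8 m
Pipe 2: V = 0.09123 m/s, Re = 1.07×10^5, ε/D = 2.70×10^-4, f = 0.01916, h_2 = f(L/D)V²/2g = 0.02960 m
Pipe 3: V = 0.3607 m/s, Re = 2.12×10^5, ε/D = 6.13×10^-6, f = 0.01541, h_3 = f(L/D)V²/2g = 0.09715 m
Series → Q common, losses add: H = Σh = 133.0 m

H ≈ 133 m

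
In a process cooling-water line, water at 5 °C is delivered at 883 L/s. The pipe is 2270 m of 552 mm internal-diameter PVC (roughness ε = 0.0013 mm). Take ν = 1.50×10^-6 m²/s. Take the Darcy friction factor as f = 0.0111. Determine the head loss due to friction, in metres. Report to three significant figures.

V = 4Q/(πD²) = 4·0.883/(π·0.552²) = 3.690 m/s
h_f = f(L/D)V²/(2g) = 0.01110·(2270/0.552)·3.690²/(2·9.81) = 31.67 m

h_f ≈ 31.7 m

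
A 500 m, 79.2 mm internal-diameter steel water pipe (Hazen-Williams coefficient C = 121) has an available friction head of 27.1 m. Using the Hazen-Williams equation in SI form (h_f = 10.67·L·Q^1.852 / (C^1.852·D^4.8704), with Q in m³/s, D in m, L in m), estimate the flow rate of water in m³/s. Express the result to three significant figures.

Q ≈ 0.00887 m³/s

Rearranging: Q = [h_f·C^1.852·D^4.8704 / (10.67·L)]^(1/1.852)
Q = [27.1·121^1.852·0.0792^4.8704 / (10.67·500)]^0.540 = 0.008869 m³/s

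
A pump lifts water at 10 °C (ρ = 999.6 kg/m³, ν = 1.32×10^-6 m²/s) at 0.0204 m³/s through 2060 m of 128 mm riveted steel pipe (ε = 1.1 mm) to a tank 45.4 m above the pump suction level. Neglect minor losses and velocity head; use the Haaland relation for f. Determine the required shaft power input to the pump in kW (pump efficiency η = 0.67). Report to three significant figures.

V = 4Q/(πD²) = 1.585 m/s; Re = 1.54×10^5; ε/D = 0.00859; f = 0.03651
h_f = f(L/D)V²/2g = 75.26 m
Total head H = z + h_f = 45.4 + 75.26 = 120.7 m
P_hyd = ρgQH = 999.6·9.81·0.0204·120.7 = 24.14 kW
P_shaft = P_hyd/η = 24.14/0.67 = 36.03 kW

P_shaft ≈ 36.0 kW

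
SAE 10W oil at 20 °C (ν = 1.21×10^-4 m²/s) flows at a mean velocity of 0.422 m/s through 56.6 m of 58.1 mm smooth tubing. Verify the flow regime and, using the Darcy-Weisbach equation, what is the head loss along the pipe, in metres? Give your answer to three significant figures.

h_f ≈ 2.79 m

Re = VD/ν = 0.422·0.05810/1.21×10^-4 = 203 → laminar (Re < 2300)
f = 64/Re = 0.3158
h_f = f(L/D)V²/(2g) = 0.3158·(56.6/0.05810)·0.422²/(2·9.81) = 2.793 m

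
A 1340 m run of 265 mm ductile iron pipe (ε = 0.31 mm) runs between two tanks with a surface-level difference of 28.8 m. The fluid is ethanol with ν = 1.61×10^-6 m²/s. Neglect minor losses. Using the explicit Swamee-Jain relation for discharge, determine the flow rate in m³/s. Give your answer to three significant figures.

Q ≈ 0.127 m³/s

Swamee-Jain (Type II): Q = -0.965·√(gD⁵h_f/L)·ln[ε/(3.7D) + √(3.17ν²L/(gD³h_f))]
√(gD⁵h_f/L) = √(9.81·0.265⁵·28.8/1340) = 0.01660
ε/(3.7D) = 3.16×10^-4; √(3.17ν²L/(gD³h_f)) = 4.58×10^-5
Q = -0.965·0.01660·ln(3.619×10^-4) = 0.1269 m³/s
Check: V = 2.30 m/s, Re = 3.79×10^5, f = 0.02124, h_f = 29.0 m ≈ 28.8 m ✓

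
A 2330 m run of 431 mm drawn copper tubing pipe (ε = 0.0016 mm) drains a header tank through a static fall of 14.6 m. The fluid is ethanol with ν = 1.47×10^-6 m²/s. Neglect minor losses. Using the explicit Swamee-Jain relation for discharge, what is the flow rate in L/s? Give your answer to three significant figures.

Swamee-Jain (Type II): Q = -0.965·√(gD⁵h_f/L)·ln[ε/(3.7D) + √(3.17ν²L/(gD³h_f))]
√(gD⁵h_f/L) = √(9.81·0.431⁵·14.6/2330) = 0.03024
ε/(3.7D) = 1.00×10^-6; √(3.17ν²L/(gD³h_f)) = 3.73×10^-5
Q = -0.965·0.03024·ln(3.831×10^-5) = 0.2967 m³/s
Check: V = 2.03 m/s, Re = 5.96×10^5, f = 0.01275, h_f = 14.5 m ≈ 14.6 m ✓

Q ≈ 297 L/s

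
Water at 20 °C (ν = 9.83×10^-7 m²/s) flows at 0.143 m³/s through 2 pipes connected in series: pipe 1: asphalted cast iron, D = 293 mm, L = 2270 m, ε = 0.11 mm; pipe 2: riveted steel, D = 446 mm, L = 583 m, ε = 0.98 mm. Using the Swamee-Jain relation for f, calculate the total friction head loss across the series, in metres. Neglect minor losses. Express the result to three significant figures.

Pipe 1: V = 2.121 m/s, Re = 6.32×10^5, ε/D = 3.75×10^-4, f = 0.01672, h_1 = f(L/D)V²/2g = 29.70 m
Pipe 2: V = 0.9153 m/s, Re = 4.15×10^5, ε/D = 0.00220, f = 0.02455, h_2 = f(L/D)V²/2g = 1.371 m
Series → Q common, losses add: H = Σh = 31.07 m

H ≈ 31.1 m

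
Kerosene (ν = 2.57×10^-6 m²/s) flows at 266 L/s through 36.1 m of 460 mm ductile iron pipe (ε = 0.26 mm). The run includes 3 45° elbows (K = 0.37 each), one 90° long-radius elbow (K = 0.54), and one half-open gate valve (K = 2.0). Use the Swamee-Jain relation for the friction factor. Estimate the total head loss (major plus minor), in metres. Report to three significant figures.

V = 4Q/(πD²) = 1.601 m/s; V²/2g = 0.1306 m
Re = 2.86×10^5, ε/D = 5.65×10^-4 → f = 0.01875 (Swamee-Jain)
Major: h_f = f(L/D)·V²/2g = 0.01875·78.48·0.1306 = 0.1921 m
Minor: ΣK = 3.65; h_m = ΣK·V²/2g = 0.4766 m
Total H_L = 0.1921 + 0.4766 = 0.6687 m

H_L ≈ 0.669 m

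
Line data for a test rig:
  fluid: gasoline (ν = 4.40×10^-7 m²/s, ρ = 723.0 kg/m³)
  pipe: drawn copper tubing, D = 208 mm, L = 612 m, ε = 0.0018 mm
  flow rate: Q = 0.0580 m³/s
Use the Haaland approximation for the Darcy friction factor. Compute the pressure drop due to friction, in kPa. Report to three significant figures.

Δp ≈ 37.6 kPa

V = 4Q/(πD²) = 4·0.0580/(π·0.208²) = 1.707 m/s
Re = VD/ν = 1.707·0.208/4.40×10^-7 = 8.07×10^5 → turbulent
ε/D = 0.0018/208 = 8.65×10^-6
Haaland: f = 0.01215
h_f = f(L/D)V²/(2g) = 0.01215·(612/0.208)·1.707²/(2·9.81) = 5.308 m
Δp = ρg·h_f = 723.0·9.81·5.308 = 37.65 kPa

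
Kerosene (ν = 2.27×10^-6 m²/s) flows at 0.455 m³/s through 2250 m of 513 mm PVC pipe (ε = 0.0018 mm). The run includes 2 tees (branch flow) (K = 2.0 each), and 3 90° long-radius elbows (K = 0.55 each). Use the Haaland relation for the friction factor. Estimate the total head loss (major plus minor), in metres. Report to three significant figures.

H_L ≈ 15.6 m

V = 4Q/(πD²) = 2.201 m/s; V²/2g = 0.2470 m
Re = 4.97×10^5, ε/D = 3.51×10^-6 → f = 0.01311 (Haaland)
Major: h_f = f(L/D)·V²/2g = 0.01311·4386·0.2470 = 14.20 m
Minor: ΣK = 5.65; h_m = ΣK·V²/2g = 1.395 m
Total H_L = 14.20 + 1.395 = 15.60 m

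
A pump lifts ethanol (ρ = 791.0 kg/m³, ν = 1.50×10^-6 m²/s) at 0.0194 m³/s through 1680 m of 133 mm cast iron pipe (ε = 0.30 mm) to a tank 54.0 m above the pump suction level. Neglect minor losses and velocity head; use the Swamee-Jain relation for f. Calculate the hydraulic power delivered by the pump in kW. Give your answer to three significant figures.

P_hyd ≈ 13.0 kW

V = 4Q/(πD²) = 1.396 m/s; Re = 1.24×10^5; ε/D = 0.00226; f = 0.02569
h_f = f(L/D)V²/2g = 32.25 m
Total head H = z + h_f = 54.0 + 32.25 = 86.25 m
P_hyd = ρgQH = 791.0·9.81·0.0194·86.25 = 12.98 kW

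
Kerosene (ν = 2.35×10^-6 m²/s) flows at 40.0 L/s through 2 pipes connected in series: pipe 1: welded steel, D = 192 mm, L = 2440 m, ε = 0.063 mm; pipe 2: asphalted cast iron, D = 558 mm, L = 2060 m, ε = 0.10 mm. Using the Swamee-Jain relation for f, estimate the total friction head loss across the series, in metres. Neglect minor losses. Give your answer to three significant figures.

Pipe 1: V = 1.382 m/s, Re = 1.13×10^5, ε/D = 3.28×10^-4, f = 0.01929, h_1 = f(L/D)V²/2g = 23.85 m
Pipe 2: V = 0.1636 m/s, Re = 3.88×10^4, ε/D = 1.79×10^-4, f = 0.02262, h_2 = f(L/D)V²/2g = 0.1139 m
Series → Q common, losses add: H = Σh = 23.97 m

H ≈ 24.0 m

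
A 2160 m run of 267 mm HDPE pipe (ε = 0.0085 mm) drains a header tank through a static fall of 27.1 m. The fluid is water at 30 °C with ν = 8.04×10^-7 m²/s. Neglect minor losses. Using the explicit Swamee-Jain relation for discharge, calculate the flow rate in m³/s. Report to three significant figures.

Swamee-Jain (Type II): Q = -0.965·√(gD⁵h_f/L)·ln[ε/(3.7D) + √(3.17ν²L/(gD³h_f))]
√(gD⁵h_f/L) = √(9.81·0.267⁵·27.1/2160) = 0.01292
ε/(3.7D) = 8.60×10^-6; √(3.17ν²L/(gD³h_f)) = 2.96×10^-5
Q = -0.965·0.01292·ln(3.818×10^-5) = 0.1269 m³/s
Check: V = 2.27 m/s, Re = 7.52×10^5, f = 0.01280, h_f = 27.1 m ≈ 27.1 m ✓

Q ≈ 0.127 m³/s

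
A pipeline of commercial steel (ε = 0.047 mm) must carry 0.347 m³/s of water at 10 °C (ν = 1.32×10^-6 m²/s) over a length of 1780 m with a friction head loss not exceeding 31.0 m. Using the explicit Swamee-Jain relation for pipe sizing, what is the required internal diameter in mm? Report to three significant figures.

Swamee-Jain (Type III): D = 0.66·[ε^1.25·(LQ²/(gh_f))^4.75 + ν·Q^9.4·(L/(gh_f))^5.2]^0.04
LQ²/(gh_f) = 0.7048; L/(gh_f) = 5.853
Term 1 = ε^1.25·(…)^4.75 = 7.39×10^-7; Term 2 = ν·Q^9.4·(…)^5.2 = 6.17×10^-7
D = 0.66·(7.39×10^-7 + 6.17×10^-7)^0.04 = 0.3844 m = 384 mm
Check: V = 2.99 m/s, Re = 8.71×10^5, f = 0.01397, h_f = 29.5 m ≈ 31.0 m ✓

D ≈ 384 mm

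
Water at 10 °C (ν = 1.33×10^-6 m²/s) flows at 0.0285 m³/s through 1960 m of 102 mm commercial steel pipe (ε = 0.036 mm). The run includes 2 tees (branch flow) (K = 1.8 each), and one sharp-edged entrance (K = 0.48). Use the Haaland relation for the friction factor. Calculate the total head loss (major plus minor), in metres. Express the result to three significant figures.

V = 4Q/(πD²) = 3.488 m/s; V²/2g = 0.6200 m
Re = 2.67×10^5, ε/D = 3.53×10^-4 → f = 0.01733 (Haaland)
Major: h_f = f(L/D)·V²/2g = 0.01733·19216·0.6200 = 206.5 m
Minor: ΣK = 4.08; h_m = ΣK·V²/2g = 2.530 m
Total H_L = 206.5 + 2.530 = 209.0 m

H_L ≈ 209 m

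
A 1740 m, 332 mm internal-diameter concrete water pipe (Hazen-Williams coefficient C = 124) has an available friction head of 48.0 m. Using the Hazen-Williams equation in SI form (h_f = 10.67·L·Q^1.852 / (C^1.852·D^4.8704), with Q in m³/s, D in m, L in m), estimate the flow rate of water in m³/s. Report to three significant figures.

Q ≈ 0.274 m³/s

Rearranging: Q = [h_f·C^1.852·D^4.8704 / (10.67·L)]^(1/1.852)
Q = [48.0·124^1.852·0.332^4.8704 / (10.67·1740)]^0.540 = 0.2735 m³/s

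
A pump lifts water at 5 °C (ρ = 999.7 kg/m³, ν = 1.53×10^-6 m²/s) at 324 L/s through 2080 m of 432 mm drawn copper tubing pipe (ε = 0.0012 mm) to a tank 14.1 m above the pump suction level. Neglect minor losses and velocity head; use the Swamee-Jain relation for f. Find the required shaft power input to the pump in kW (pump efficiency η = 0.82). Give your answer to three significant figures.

V = 4Q/(πD²) = 2.210 m/s; Re = 6.24×10^5; ε/D = 2.78×10^-6; f = 0.01264
h_f = f(L/D)V²/2g = 15.15 m
Total head H = z + h_f = 14.1 + 15.15 = 29.25 m
P_hyd = ρgQH = 999.7·9.81·0.324·29.25 = 92.96 kW
P_shaft = P_hyd/η = 92.96/0.82 = 113.4 kW

P_shaft ≈ 113 kW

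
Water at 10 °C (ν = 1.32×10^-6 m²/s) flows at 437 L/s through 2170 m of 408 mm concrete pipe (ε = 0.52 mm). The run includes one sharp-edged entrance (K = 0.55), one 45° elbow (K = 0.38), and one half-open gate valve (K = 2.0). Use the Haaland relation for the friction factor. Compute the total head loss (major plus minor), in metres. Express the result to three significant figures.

H_L ≈ 65.6 m

V = 4Q/(πD²) = 3.342 m/s; V²/2g = 0.5694 m
Re = 1.03×10^6, ε/D = 0.00127 → f = 0.02111 (Haaland)
Major: h_f = f(L/D)·V²/2g = 0.02111·5319·0.5694 = 63.92 m
Minor: ΣK = 2.93; h_m = ΣK·V²/2g = 1.668 m
Total H_L = 63.92 + 1.668 = 65.59 m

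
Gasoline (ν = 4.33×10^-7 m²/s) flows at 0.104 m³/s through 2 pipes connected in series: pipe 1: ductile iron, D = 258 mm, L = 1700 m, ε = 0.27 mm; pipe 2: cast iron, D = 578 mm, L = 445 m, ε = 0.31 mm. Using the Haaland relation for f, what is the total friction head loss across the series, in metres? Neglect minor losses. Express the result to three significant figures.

Pipe 1: V = 1.989 m/s, Re = 1.19×10^6, ε/D = 0.00105, f = 0.02011, h_1 = f(L/D)V²/2g = 26.73 m
Pipe 2: V = 0.3964 m/s, Re = 5.29×10^5, ε/D = 5.36×10^-4, f = 0.01776, h_2 = f(L/D)V²/2g = 0.1095 m
Series → Q common, losses add: H = Σh = 26.84 m

H ≈ 26.8 m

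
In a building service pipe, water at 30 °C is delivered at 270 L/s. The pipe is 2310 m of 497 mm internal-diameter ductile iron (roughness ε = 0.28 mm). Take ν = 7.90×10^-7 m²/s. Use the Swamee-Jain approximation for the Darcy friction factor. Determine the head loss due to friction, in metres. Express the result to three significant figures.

h_f ≈ 8.16 m

V = 4Q/(πD²) = 4·0.270/(π·0.497²) = 1.392 m/s
Re = VD/ν = 1.392·0.497/7.90×10^-7 = 8.76×10^5 → turbulent
ε/D = 0.28/497 = 5.63×10^-4
Swamee-Jain: f = 0.01778
h_f = f(L/D)V²/(2g) = 0.01778·(2310/0.497)·1.392²/(2·9.81) = 8.160 m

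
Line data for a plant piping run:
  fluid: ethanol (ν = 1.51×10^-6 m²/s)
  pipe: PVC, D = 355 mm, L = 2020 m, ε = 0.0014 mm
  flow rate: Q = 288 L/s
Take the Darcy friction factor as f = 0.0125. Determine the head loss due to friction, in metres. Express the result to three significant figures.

V = 4Q/(πD²) = 4·0.288/(π·0.355²) = 2.910 m/s
h_f = f(L/D)V²/(2g) = 0.01250·(2020/0.355)·2.910²/(2·9.81) = 30.69 m

h_f ≈ 30.7 m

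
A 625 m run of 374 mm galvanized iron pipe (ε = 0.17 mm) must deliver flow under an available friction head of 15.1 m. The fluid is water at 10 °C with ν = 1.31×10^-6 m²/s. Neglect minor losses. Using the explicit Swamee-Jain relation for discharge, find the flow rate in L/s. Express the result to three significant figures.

Swamee-Jain (Type II): Q = -0.965·√(gD⁵h_f/L)·ln[ε/(3.7D) + √(3.17ν²L/(gD³h_f))]
√(gD⁵h_f/L) = √(9.81·0.374⁵·15.1/625) = 0.04164
ε/(3.7D) = 1.23×10^-4; √(3.17ν²L/(gD³h_f)) = 2.09×10^-5
Q = -0.965·0.04164·ln(1.438×10^-4) = 0.3555 m³/s
Check: V = 3.24 m/s, Re = 9.24×10^5, f = 0.01703, h_f = 15.2 m ≈ 15.1 m ✓

Q ≈ 356 L/s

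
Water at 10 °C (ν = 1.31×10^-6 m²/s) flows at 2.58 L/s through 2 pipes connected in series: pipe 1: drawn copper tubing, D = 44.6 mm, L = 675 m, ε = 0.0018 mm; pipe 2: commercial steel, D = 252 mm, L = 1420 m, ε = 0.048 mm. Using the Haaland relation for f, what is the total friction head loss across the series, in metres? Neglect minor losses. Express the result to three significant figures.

Pipe 1: V = 1.651 m/s, Re = 5.62×10^4, ε/D = 4.04×10^-5, f = 0.02029, h_1 = f(L/D)V²/2g = 42.68 m
Pipe 2: V = 0.05173 m/s, Re = 9950, ε/D = 1.90×10^-4, f = 0.03114, h_2 = f(L/D)V²/2g = 0.02393 m
Series → Q common, losses add: H = Σh = 42.71 m

H ≈ 42.7 m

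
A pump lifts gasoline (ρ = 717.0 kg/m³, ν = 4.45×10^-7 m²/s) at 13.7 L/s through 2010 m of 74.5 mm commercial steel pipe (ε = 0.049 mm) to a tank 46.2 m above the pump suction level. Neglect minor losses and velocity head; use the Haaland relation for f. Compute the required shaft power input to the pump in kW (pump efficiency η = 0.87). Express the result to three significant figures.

P_shaft ≈ 32.9 kW

V = 4Q/(πD²) = 3.143 m/s; Re = 5.26×10^5; ε/D = 6.58×10^-4; f = 0.01848
h_f = f(L/D)V²/2g = 251.0 m
Total head H = z + h_f = 46.2 + 251.0 = 297.2 m
P_hyd = ρgQH = 717.0·9.81·0.0137·297.2 = 28.64 kW
P_shaft = P_hyd/η = 28.64/0.87 = 32.92 kW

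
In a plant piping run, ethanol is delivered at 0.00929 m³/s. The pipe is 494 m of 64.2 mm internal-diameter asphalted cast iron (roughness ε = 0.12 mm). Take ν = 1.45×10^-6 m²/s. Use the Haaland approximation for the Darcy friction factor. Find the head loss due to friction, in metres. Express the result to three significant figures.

h_f ≈ 78.5 m

V = 4Q/(πD²) = 4·0.00929/(π·0.0642²) = 2.870 m/s
Re = VD/ν = 2.870·0.0642/1.45×10^-6 = 1.27×10^5 → turbulent
ε/D = 0.12/64.2 = 0.00187
Haaland: f = 0.02431
h_f = f(L/D)V²/(2g) = 0.02431·(494/0.0642)·2.870²/(2·9.81) = 78.53 m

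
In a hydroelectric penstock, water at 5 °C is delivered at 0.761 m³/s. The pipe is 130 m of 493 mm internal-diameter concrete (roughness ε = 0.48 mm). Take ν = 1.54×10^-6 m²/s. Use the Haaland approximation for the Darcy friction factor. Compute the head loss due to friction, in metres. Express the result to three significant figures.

h_f ≈ 4.22 m

V = 4Q/(πD²) = 4·0.761/(π·0.493²) = 3.987 m/s
Re = VD/ν = 3.987·0.493/1.54×10^-6 = 1.28×10^6 → turbulent
ε/D = 0.48/493 = 9.74×10^-4
Haaland: f = 0.01976
h_f = f(L/D)V²/(2g) = 0.01976·(130/0.493)·3.987²/(2·9.81) = 4.221 m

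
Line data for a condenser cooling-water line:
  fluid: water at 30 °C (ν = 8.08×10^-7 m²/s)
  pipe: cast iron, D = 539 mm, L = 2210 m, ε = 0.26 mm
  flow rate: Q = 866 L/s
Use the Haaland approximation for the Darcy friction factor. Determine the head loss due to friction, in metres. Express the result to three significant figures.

V = 4Q/(πD²) = 4·0.866/(π·0.539²) = 3.795 m/s
Re = VD/ν = 3.795·0.539/8.08×10^-7 = 2.53×10^6 → turbulent
ε/D = 0.26/539 = 4.82×10^-4
Haaland: f = 0.01678
h_f = f(L/D)V²/(2g) = 0.01678·(2210/0.539)·3.795²/(2·9.81) = 50.52 m

h_f ≈ 50.5 m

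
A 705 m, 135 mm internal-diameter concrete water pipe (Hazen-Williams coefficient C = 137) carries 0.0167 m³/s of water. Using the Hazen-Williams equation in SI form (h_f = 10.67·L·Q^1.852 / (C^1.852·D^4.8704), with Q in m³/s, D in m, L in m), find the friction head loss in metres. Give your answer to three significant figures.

h_f = 10.67·705·0.0167^1.852 / (137^1.852·0.135^4.8704) = 7.299 m

h_f ≈ 7.30 m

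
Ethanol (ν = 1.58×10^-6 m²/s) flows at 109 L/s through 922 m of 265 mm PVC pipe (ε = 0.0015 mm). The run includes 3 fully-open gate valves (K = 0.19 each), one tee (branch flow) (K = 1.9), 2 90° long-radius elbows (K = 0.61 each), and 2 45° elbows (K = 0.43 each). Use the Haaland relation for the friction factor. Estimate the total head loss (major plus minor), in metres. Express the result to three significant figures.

V = 4Q/(πD²) = 1.976 m/s; V²/2g = 0.1991 m
Re = 3.31×10^5, ε/D = 5.66×10^-6 → f = 0.01413 (Haaland)
Major: h_f = f(L/D)·V²/2g = 0.01413·3479·0.1991 = 9.783 m
Minor: ΣK = 4.55; h_m = ΣK·V²/2g = 0.9057 m
Total H_L = 9.783 + 0.9057 = 10.69 m

H_L ≈ 10.7 m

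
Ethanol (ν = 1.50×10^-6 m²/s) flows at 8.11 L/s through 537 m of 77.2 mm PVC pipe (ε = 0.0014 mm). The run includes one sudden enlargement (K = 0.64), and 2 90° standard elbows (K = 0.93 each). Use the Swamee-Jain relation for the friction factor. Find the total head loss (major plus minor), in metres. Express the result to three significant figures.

H_L ≈ 20.0 m

V = 4Q/(πD²) = 1.733 m/s; V²/2g = 0.1530 m
Re = 8.92×10^4, ε/D = 1.81×10^-5 → f = 0.01840 (Swamee-Jain)
Major: h_f = f(L/D)·V²/2g = 0.01840·6956·0.1530 = 19.58 m
Minor: ΣK = 2.50; h_m = ΣK·V²/2g = 0.3825 m
Total H_L = 19.58 + 0.3825 = 19.97 m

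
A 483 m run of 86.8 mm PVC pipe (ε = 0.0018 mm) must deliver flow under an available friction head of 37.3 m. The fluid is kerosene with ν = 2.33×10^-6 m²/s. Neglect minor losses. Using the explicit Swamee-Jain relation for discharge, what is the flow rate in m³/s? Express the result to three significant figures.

Swamee-Jain (Type II): Q = -0.965·√(gD⁵h_f/L)·ln[ε/(3.7D) + √(3.17ν²L/(gD³h_f))]
√(gD⁵h_f/L) = √(9.81·0.0868⁵·37.3/483) = 0.001932
ε/(3.7D) = 5.60×10^-6; √(3.17ν²L/(gD³h_f)) = 1.86×10^-4
Q = -0.965·0.001932·ln(1.920×10^-4) = 0.01596 m³/s
Check: V = 2.70 m/s, Re = 1.00×10^5, f = 0.01797, h_f = 37.1 m ≈ 37.3 m ✓

Q ≈ 0.0160 m³/s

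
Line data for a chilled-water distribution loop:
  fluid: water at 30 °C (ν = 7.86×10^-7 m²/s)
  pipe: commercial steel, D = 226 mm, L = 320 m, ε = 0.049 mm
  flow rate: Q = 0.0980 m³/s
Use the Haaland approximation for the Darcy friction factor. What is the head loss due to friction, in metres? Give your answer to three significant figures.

V = 4Q/(πD²) = 4·0.0980/(π·0.226²) = 2.443 m/s
Re = VD/ν = 2.443·0.226/7.86×10^-7 = 7.02×10^5 → turbulent
ε/D = 0.049/226 = 2.17×10^-4
Haaland: f = 0.01508
h_f = f(L/D)V²/(2g) = 0.01508·(320/0.226)·2.443²/(2·9.81) = 6.494 m

h_f ≈ 6.49 m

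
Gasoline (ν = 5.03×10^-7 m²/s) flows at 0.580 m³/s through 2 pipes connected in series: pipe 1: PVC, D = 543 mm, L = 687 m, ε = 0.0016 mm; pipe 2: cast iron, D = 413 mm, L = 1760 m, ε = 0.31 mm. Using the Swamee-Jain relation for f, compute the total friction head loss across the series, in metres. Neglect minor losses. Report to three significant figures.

Pipe 1: V = 2.505 m/s, Re = 2.70×10^6, ε/D = 2.95×10^-6, f = 0.01002, h_1 = f(L/D)V²/2g = 4.054 m
Pipe 2: V = 4.330 m/s, Re = 3.55×10^6, ε/D = 7.51×10^-4, f = 0.01849, h_2 = f(L/D)V²/2g = 75.26 m
Series → Q common, losses add: H = Σh = 79.32 m

H ≈ 79.3 m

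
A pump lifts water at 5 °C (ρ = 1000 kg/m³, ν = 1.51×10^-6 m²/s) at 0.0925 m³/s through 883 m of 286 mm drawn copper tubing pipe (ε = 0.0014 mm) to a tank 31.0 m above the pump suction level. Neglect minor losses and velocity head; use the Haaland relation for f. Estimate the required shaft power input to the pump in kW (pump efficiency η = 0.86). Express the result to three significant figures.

V = 4Q/(πD²) = 1.440 m/s; Re = 2.73×10^5; ε/D = 4.90×10^-6; f = 0.01464
h_f = f(L/D)V²/2g = 4.776 m
Total head H = z + h_f = 31.0 + 4.776 = 35.78 m
P_hyd = ρgQH = 1000·9.81·0.0925·35.78 = 32.46 kW
P_shaft = P_hyd/η = 32.46/0.86 = 37.75 kW

P_shaft ≈ 37.7 kW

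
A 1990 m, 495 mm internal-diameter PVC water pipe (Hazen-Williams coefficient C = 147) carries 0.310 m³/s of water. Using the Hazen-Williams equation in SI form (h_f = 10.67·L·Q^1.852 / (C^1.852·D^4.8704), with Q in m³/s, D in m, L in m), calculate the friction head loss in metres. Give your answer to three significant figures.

h_f = 10.67·1990·0.310^1.852 / (147^1.852·0.495^4.8704) = 7.220 m

h_f ≈ 7.22 m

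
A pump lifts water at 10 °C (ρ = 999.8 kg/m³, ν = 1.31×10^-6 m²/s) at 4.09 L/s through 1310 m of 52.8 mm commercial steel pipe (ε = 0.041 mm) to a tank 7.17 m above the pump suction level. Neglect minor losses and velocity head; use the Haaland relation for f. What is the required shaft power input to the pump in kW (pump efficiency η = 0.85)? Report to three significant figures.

V = 4Q/(πD²) = 1.868 m/s; Re = 7.53×10^4; ε/D = 7.77×10^-4; f = 0.02185
h_f = f(L/D)V²/2g = 96.40 m
Total head H = z + h_f = 7.17 + 96.40 = 103.6 m
P_hyd = ρgQH = 999.8·9.81·0.00409·103.6 = 4.155 kW
P_shaft = P_hyd/η = 4.155/0.85 = 4.888 kW

P_shaft ≈ 4.89 kW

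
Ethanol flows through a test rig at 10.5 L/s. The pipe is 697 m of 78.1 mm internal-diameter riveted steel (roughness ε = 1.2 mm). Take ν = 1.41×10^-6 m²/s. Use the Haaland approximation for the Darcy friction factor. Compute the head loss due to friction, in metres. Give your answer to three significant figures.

V = 4Q/(πD²) = 4·0.0105/(π·0.0781²) = 2.192 m/s
Re = VD/ν = 2.192·0.0781/1.41×10^-6 = 1.21×10^5 → turbulent
ε/D = 1.2/78.1 = 0.0154
Haaland: f = 0.04452
h_f = f(L/D)V²/(2g) = 0.04452·(697/0.0781)·2.192²/(2·9.81) = 97.29 m

h_f ≈ 97.3 m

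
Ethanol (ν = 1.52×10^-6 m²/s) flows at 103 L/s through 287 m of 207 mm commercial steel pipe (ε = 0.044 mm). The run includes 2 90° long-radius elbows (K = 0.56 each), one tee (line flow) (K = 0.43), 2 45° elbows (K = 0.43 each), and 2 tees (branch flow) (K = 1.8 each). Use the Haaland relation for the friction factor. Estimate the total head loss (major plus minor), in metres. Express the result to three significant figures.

H_L ≈ 13.2 m

V = 4Q/(πD²) = 3.061 m/s; V²/2g = 0.4774 m
Re = 4.17×10^5, ε/D = 2.13×10^-4 → f = 0.01565 (Haaland)
Major: h_f = f(L/D)·V²/2g = 0.01565·1386·0.4774 = 10.36 m
Minor: ΣK = 6.01; h_m = ΣK·V²/2g = 2.869 m
Total H_L = 10.36 + 2.869 = 13.23 m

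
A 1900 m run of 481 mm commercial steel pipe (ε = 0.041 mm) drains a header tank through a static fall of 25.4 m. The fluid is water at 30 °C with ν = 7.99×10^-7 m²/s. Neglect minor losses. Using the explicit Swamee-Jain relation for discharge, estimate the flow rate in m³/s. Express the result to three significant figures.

Swamee-Jain (Type II): Q = -0.965·√(gD⁵h_f/L)·ln[ε/(3.7D) + √(3.17ν²L/(gD³h_f))]
√(gD⁵h_f/L) = √(9.81·0.481⁵·25.4/1900) = 0.05811
ε/(3.7D) = 2.30×10^-5; √(3.17ν²L/(gD³h_f)) = 1.18×10^-5
Q = -0.965·0.05811·ln(3.481×10^-5) = 0.5756 m³/s
Check: V = 3.17 m/s, Re = 1.91×10^6, f = 0.01265, h_f = 25.6 m ≈ 25.4 m ✓

Q ≈ 0.576 m³/s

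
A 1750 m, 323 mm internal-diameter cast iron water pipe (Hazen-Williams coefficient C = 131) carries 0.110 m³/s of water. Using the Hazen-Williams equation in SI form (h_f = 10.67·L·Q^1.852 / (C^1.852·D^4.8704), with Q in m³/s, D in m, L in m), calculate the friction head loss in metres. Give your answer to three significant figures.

h_f = 10.67·1750·0.110^1.852 / (131^1.852·0.323^4.8704) = 9.227 m

h_f ≈ 9.23 m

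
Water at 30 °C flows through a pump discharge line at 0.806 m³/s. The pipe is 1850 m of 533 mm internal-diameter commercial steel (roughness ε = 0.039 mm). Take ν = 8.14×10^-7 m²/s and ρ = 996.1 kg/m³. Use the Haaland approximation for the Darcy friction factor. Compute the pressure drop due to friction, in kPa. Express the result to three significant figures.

V = 4Q/(πD²) = 4·0.806/(π·0.533²) = 3.612 m/s
Re = VD/ν = 3.612·0.533/8.14×10^-7 = 2.37×10^6 → turbulent
ε/D = 0.039/533 = 7.32×10^-5
Haaland: f = 0.01211
h_f = f(L/D)V²/(2g) = 0.01211·(1850/0.533)·3.612²/(2·9.81) = 27.94 m
Δp = ρg·h_f = 996.1·9.81·27.94 = 273.1 kPa

Δp ≈ 273 kPa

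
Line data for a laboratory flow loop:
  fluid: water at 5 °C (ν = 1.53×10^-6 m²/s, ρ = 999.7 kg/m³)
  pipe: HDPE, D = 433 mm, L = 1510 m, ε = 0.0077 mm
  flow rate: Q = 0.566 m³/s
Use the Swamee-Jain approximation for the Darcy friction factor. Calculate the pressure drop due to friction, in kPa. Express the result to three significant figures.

V = 4Q/(πD²) = 4·0.566/(π·0.433²) = 3.844 m/s
Re = VD/ν = 3.844·0.433/1.53×10^-6 = 1.09×10^6 → turbulent
ε/D = 0.0077/433 = 1.78×10^-5
Swamee-Jain: f = 0.01189
h_f = f(L/D)V²/(2g) = 0.01189·(1510/0.433)·3.844²/(2·9.81) = 31.23 m
Δp = ρg·h_f = 999.7·9.81·31.23 = 306.2 kPa

Δp ≈ 306 kPa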